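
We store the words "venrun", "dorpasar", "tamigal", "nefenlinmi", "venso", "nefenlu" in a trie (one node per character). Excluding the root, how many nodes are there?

For each word, the new-node count is its length minus the longest prefix already in the trie:
  "venrun" → 6 new (v, e, n, r, u, n)
  "dorpasar" → 8 new (d, o, r, p, a, s, a, r)
  "tamigal" → 7 new (t, a, m, i, g, a, l)
  "nefenlinmi" → 10 new (n, e, f, e, n, l, i, n, m, i)
  "venso" → prefix "ven" already present; 2 new (s, o)
  "nefenlu" → prefix "nefenl" already present; 1 new (u)
Total nodes = 6 + 8 + 7 + 10 + 2 + 1 = 34

34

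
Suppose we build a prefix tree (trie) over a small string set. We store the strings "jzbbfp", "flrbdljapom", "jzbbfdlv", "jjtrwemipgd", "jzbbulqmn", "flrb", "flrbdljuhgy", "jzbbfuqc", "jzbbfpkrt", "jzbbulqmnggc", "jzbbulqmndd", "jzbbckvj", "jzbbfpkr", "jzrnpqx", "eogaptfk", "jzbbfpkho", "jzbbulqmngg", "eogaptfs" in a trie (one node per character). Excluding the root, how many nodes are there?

70

Trace insertions, counting only characters that open a new branch:
  "jzbbfp" → 6 new (j, z, b, b, f, p)
  "flrbdljapom" → 11 new (f, l, r, b, d, l, j, a, p, o, m)
  "jzbbfdlv" → prefix "jzbbf" already present; 3 new (d, l, v)
  "jjtrwemipgd" → prefix "j" already present; 10 new (j, t, r, w, e, m, i, p, g, d)
  "jzbbulqmn" → prefix "jzbb" already present; 5 new (u, l, q, m, n)
  "flrb" → prefix "flrb" already present; 0 new (none)
  "flrbdljuhgy" → prefix "flrbdlj" already present; 4 new (u, h, g, y)
  "jzbbfuqc" → prefix "jzbbf" already present; 3 new (u, q, c)
  "jzbbfpkrt" → prefix "jzbbfp" already present; 3 new (k, r, t)
  "jzbbulqmnggc" → prefix "jzbbulqmn" already present; 3 new (g, g, c)
  "jzbbulqmndd" → prefix "jzbbulqmn" already present; 2 new (d, d)
  "jzbbckvj" → prefix "jzbb" already present; 4 new (c, k, v, j)
  "jzbbfpkr" → prefix "jzbbfpkr" already present; 0 new (none)
  "jzrnpqx" → prefix "jz" already present; 5 new (r, n, p, q, x)
  "eogaptfk" → 8 new (e, o, g, a, p, t, f, k)
  "jzbbfpkho" → prefix "jzbbfpk" already present; 2 new (h, o)
  "jzbbulqmngg" → prefix "jzbbulqmngg" already present; 0 new (none)
  "eogaptfs" → prefix "eogaptf" already present; 1 new (s)
Total nodes = 6 + 11 + 3 + 10 + 5 + 0 + 4 + 3 + 3 + 3 + 2 + 4 + 0 + 5 + 8 + 2 + 0 + 1 = 70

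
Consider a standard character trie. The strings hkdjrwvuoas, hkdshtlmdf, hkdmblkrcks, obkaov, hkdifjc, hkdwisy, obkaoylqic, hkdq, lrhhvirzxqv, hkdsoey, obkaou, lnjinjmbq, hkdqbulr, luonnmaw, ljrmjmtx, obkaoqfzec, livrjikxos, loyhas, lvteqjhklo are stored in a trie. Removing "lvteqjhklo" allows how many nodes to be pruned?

9

Walk "lvteqjhklo" from the leaf back toward the root, removing each node that no remaining word uses.
The suffix "vteqjhklo" (9 nodes) is used only by "lvteqjhklo"; the node for "l" still has the child "r", so pruning stops there.
Nodes removed: 9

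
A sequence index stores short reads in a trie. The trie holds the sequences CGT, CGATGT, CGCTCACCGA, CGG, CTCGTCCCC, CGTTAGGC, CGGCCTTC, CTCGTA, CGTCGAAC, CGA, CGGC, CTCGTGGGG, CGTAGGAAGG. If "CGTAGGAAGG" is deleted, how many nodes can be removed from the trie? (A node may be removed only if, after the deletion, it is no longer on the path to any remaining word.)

7

Walk "CGTAGGAAGG" from the leaf back toward the root, removing each node that no remaining word uses.
The suffix "AGGAAGG" (7 nodes) is used only by "CGTAGGAAGG"; the node for "CGT" still has the child "T", so pruning stops there.
Nodes removed: 7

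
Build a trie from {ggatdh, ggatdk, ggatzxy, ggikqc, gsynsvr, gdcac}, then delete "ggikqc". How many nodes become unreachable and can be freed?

4

A node on "ggikqc"'s path can go only if nothing else ends at it or branches off below it.
The suffix "ikqc" (4 nodes) is used only by "ggikqc"; the node for "gg" still has the child "a", so pruning stops there.
Nodes removed: 4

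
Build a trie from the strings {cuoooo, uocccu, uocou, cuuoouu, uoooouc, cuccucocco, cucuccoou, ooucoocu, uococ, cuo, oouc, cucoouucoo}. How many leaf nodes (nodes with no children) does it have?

10

Leaves are exactly the stored words that no other stored word extends.
Those words: "cuccucocco", "cucoouucoo", "cucuccoou", "cuoooo", "cuuoouu", "ooucoocu", "uocccu", "uococ", "uocou", "uoooouc"
Leaf count: 10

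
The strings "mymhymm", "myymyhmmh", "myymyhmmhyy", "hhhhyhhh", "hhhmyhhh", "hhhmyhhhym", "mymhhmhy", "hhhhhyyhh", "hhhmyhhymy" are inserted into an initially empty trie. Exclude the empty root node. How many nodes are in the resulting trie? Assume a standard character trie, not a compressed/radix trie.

43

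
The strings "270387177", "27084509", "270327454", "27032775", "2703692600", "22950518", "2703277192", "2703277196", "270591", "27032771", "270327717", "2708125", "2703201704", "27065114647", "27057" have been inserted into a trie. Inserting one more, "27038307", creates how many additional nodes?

Walking "27038307" from the root, the first 5 characters ("27038") follow existing edges; "3" is the first miss.
New nodes needed: |"27038307"| − 5 = 8 − 5 = 3.

3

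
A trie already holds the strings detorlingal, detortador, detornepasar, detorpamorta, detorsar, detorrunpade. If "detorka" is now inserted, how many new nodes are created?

2

"detor" is already a path in the trie; the remaining "ka" must be added.
Each of the 2 remaining characters creates one node.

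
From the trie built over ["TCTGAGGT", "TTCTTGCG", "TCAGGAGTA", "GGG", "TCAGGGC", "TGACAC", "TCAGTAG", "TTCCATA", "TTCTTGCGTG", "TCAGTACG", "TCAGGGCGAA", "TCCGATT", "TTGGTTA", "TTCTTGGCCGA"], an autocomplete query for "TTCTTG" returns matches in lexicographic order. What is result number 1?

Words with prefix "TTCTTG", in lexicographic order: "TTCTTGCG", "TTCTTGCGTG", "TTCTTGGCCGA"
Position 1: TTCTTGCG

TTCTTGCG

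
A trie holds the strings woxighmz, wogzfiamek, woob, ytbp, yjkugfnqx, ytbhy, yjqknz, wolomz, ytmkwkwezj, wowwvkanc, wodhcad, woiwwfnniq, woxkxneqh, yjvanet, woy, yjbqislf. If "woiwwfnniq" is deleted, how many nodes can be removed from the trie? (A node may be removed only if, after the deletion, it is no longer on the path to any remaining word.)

After clearing the end-marker at "woiwwfnniq", prune upward until reaching a node still needed by another word.
The suffix "iwwfnniq" (8 nodes) is used only by "woiwwfnniq"; the node for "wo" still has the child "x", so pruning stops there.
Nodes removed: 8

8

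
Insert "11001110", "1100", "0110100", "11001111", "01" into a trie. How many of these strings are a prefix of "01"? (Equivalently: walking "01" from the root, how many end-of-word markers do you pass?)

Walk "01" from the root; an end-of-word marker is hit whenever a stored word is a prefix of "01".
Prefixes of the query that are stored words: "01"
Count: 1

1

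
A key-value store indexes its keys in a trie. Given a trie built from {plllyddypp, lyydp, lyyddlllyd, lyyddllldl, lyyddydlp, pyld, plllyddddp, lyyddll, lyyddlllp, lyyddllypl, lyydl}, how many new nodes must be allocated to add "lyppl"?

3

Walking "lyppl" from the root, the first 2 characters ("ly") follow existing edges; "p" is the first miss.
New nodes needed: |"lyppl"| − 2 = 5 − 2 = 3.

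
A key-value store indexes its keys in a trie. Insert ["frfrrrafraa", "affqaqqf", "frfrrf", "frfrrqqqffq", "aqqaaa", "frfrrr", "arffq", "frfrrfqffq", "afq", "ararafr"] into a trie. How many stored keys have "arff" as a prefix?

1

Traverse to the node for "arff", then collect every word in that subtree.
Words under "arff": arffq
Count: 1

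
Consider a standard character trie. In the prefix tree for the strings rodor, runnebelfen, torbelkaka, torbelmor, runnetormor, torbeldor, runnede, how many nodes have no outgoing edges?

A leaf is a node with no children — equivalently, the end of a word that is not a proper prefix of any other stored word.
Those words: "rodor", "runnebelfen", "runnede", "runnetormor", "torbeldor", "torbelkaka", "torbelmor"
Leaf count: 7

7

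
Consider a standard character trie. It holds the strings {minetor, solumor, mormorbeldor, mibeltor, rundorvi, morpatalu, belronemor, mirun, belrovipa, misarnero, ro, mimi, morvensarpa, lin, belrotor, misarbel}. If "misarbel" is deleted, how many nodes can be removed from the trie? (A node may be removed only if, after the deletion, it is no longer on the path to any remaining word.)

3

After clearing the end-marker at "misarbel", prune upward until reaching a node still needed by another word.
The suffix "bel" (3 nodes) is used only by "misarbel"; the node for "misar" still has the child "n", so pruning stops there.
Nodes removed: 3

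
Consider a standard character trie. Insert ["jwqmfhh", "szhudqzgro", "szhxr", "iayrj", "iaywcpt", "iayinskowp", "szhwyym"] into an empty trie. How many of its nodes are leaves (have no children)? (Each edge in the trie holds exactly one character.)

7

A leaf is a node with no children — equivalently, the end of a word that is not a proper prefix of any other stored word.
Those words: "iayinskowp", "iayrj", "iaywcpt", "jwqmfhh", "szhudqzgro", "szhwyym", "szhxr"
Leaf count: 7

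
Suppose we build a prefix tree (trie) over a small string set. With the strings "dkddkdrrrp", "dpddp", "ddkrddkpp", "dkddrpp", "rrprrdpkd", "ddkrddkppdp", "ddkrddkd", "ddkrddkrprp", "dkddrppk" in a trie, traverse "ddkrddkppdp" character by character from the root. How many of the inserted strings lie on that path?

Check each prefix of "ddkrddkppdp" against the stored set — each match is an end-marker on the path.
Prefixes of the query that are stored words: "ddkrddkpp", "ddkrddkppdp"
Count: 2

2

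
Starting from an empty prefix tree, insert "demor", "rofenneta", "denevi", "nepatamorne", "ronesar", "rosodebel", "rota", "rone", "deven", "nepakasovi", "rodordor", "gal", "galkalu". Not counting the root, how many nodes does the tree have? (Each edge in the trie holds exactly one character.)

For each word, the new-node count is its length minus the longest prefix already in the trie:
  "demor" → 5 new (d, e, m, o, r)
  "rofenneta" → 9 new (r, o, f, e, n, n, e, t, a)
  "denevi" → prefix "de" already present; 4 new (n, e, v, i)
  "nepatamorne" → 11 new (n, e, p, a, t, a, m, o, r, n, e)
  "ronesar" → prefix "ro" already present; 5 new (n, e, s, a, r)
  "rosodebel" → prefix "ro" already present; 7 new (s, o, d, e, b, e, l)
  "rota" → prefix "ro" already present; 2 new (t, a)
  "rone" → prefix "rone" already present; 0 new (none)
  "deven" → prefix "de" already present; 3 new (v, e, n)
  "nepakasovi" → prefix "nepa" already present; 6 new (k, a, s, o, v, i)
  "rodordor" → prefix "ro" already present; 6 new (d, o, r, d, o, r)
  "gal" → 3 new (g, a, l)
  "galkalu" → prefix "gal" already present; 4 new (k, a, l, u)
Total nodes = 5 + 9 + 4 + 11 + 5 + 7 + 2 + 0 + 3 + 6 + 6 + 3 + 4 = 65

65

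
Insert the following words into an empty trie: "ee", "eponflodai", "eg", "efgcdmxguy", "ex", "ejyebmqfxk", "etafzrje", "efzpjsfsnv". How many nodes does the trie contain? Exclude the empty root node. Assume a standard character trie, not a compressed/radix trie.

Insert word by word; a character creates a node only if that edge doesn't already exist:
  "ee" → 2 new (e, e)
  "eponflodai" → prefix "e" already present; 9 new (p, o, n, f, l, o, d, a, i)
  "eg" → prefix "e" already present; 1 new (g)
  "efgcdmxguy" → prefix "e" already present; 9 new (f, g, c, d, m, x, g, u, y)
  "ex" → prefix "e" already present; 1 new (x)
  "ejyebmqfxk" → prefix "e" already present; 9 new (j, y, e, b, m, q, f, x, k)
  "etafzrje" → prefix "e" already present; 7 new (t, a, f, z, r, j, e)
  "efzpjsfsnv" → prefix "ef" already present; 8 new (z, p, j, s, f, s, n, v)
Total nodes = 2 + 9 + 1 + 9 + 1 + 9 + 7 + 8 = 46

46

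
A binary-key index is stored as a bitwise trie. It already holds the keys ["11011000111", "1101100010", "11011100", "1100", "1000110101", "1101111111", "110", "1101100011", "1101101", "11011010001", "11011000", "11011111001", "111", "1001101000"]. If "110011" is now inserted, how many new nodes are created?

2

"1100" is already a path in the trie; the remaining "11" must be added.
Each of the 2 remaining characters creates one node.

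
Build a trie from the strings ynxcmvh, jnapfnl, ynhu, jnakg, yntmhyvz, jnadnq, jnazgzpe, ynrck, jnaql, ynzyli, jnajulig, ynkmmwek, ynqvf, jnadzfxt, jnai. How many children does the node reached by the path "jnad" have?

Follow the path "jnad" to its node, then look at its outgoing edges.
Distinct next characters after "jnad": n, z.
That node has 2 child edges.

2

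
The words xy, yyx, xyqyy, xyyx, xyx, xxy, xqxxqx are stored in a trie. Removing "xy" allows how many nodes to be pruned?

0

After clearing the end-marker at "xy", prune upward until reaching a node still needed by another word.
Every node on "xy" is still needed (e.g. by "xyqyy"), so nothing is freed.
Nodes removed: 0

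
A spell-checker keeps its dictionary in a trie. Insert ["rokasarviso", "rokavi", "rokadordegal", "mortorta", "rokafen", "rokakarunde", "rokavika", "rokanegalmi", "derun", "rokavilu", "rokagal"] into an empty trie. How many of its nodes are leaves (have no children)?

Leaves are exactly the stored words that no other stored word extends.
Those words: "derun", "mortorta", "rokadordegal", "rokafen", "rokagal", "rokakarunde", "rokanegalmi", "rokasarviso", "rokavika", "rokavilu"
Leaf count: 10

10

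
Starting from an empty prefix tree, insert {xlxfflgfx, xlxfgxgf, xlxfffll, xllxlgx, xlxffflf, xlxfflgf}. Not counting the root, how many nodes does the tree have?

22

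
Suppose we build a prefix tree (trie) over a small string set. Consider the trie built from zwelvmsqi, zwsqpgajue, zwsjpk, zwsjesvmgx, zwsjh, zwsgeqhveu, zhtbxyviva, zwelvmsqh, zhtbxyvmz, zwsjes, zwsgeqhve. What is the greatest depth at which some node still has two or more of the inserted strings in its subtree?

9

The deepest shared node is where two words last agree before diverging.
e.g. "zwsgeqhve" and "zwsgeqhveu" share the prefix "zwsgeqhve" of length 9; no pair shares a longer one.
Longest shared-prefix length: 9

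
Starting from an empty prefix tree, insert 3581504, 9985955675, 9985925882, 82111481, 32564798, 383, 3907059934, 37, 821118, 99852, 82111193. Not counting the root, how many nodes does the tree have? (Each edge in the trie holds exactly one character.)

54

Trace insertions, counting only characters that open a new branch:
  "3581504" → 7 new (3, 5, 8, 1, 5, 0, 4)
  "9985955675" → 10 new (9, 9, 8, 5, 9, 5, 5, 6, 7, 5)
  "9985925882" → prefix "99859" already present; 5 new (2, 5, 8, 8, 2)
  "82111481" → 8 new (8, 2, 1, 1, 1, 4, 8, 1)
  "32564798" → prefix "3" already present; 7 new (2, 5, 6, 4, 7, 9, 8)
  "383" → prefix "3" already present; 2 new (8, 3)
  "3907059934" → prefix "3" already present; 9 new (9, 0, 7, 0, 5, 9, 9, 3, 4)
  "37" → prefix "3" already present; 1 new (7)
  "821118" → prefix "82111" already present; 1 new (8)
  "99852" → prefix "9985" already present; 1 new (2)
  "82111193" → prefix "82111" already present; 3 new (1, 9, 3)
Total nodes = 7 + 10 + 5 + 8 + 7 + 2 + 9 + 1 + 1 + 1 + 3 = 54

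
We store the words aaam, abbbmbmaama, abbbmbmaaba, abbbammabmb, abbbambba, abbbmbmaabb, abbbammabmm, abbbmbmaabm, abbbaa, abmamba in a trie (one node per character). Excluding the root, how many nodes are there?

Insert word by word; a character creates a node only if that edge doesn't already exist:
  "aaam" → 4 new (a, a, a, m)
  "abbbmbmaama" → prefix "a" already present; 10 new (b, b, b, m, b, m, a, a, m, a)
  "abbbmbmaaba" → prefix "abbbmbmaa" already present; 2 new (b, a)
  "abbbammabmb" → prefix "abbb" already present; 7 new (a, m, m, a, b, m, b)
  "abbbambba" → prefix "abbbam" already present; 3 new (b, b, a)
  "abbbmbmaabb" → prefix "abbbmbmaab" already present; 1 new (b)
  "abbbammabmm" → prefix "abbbammabm" already present; 1 new (m)
  "abbbmbmaabm" → prefix "abbbmbmaab" already present; 1 new (m)
  "abbbaa" → prefix "abbba" already present; 1 new (a)
  "abmamba" → prefix "ab" already present; 5 new (m, a, m, b, a)
Total nodes = 4 + 10 + 2 + 7 + 3 + 1 + 1 + 1 + 1 + 5 = 35

35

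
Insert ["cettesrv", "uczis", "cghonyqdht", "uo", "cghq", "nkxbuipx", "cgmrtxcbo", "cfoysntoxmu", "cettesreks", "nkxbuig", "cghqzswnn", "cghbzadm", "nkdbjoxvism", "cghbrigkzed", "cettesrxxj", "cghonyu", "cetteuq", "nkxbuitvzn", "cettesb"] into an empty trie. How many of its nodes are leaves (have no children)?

18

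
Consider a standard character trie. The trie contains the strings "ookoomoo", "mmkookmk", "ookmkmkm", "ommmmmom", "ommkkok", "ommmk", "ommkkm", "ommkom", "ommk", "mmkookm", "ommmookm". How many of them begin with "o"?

Traverse to the node for "o", then collect every word in that subtree.
Words under "o": ommk, ommkkm, ommkkok, ommkom, ommmk, ommmmmom, ommmookm, ookmkmkm, ookoomoo
Count: 9

9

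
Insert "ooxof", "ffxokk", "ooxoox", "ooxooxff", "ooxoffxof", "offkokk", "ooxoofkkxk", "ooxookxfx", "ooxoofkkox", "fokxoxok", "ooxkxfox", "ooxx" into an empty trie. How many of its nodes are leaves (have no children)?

10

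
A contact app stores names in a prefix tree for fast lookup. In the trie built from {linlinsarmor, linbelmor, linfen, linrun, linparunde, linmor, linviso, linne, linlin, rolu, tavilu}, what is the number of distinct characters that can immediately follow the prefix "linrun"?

0

The children of the "linrun" node are the distinct next characters among strings starting with "linrun".
No stored string extends past "linrun".
That node has 0 child edges.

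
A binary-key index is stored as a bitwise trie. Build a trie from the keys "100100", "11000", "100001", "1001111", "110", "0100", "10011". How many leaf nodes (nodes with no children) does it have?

A leaf is a node with no children — equivalently, the end of a word that is not a proper prefix of any other stored word.
Those words: "0100", "100001", "100100", "1001111", "11000"
Leaf count: 5

5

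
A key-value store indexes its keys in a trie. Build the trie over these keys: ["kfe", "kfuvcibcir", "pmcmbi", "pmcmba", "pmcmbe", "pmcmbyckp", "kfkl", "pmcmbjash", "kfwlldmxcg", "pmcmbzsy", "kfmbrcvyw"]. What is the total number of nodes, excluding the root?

47

Trace insertions, counting only characters that open a new branch:
  "kfe" → 3 new (k, f, e)
  "kfuvcibcir" → prefix "kf" already present; 8 new (u, v, c, i, b, c, i, r)
  "pmcmbi" → 6 new (p, m, c, m, b, i)
  "pmcmba" → prefix "pmcmb" already present; 1 new (a)
  "pmcmbe" → prefix "pmcmb" already present; 1 new (e)
  "pmcmbyckp" → prefix "pmcmb" already present; 4 new (y, c, k, p)
  "kfkl" → prefix "kf" already present; 2 new (k, l)
  "pmcmbjash" → prefix "pmcmb" already present; 4 new (j, a, s, h)
  "kfwlldmxcg" → prefix "kf" already present; 8 new (w, l, l, d, m, x, c, g)
  "pmcmbzsy" → prefix "pmcmb" already present; 3 new (z, s, y)
  "kfmbrcvyw" → prefix "kf" already present; 7 new (m, b, r, c, v, y, w)
Total nodes = 3 + 8 + 6 + 1 + 1 + 4 + 2 + 4 + 8 + 3 + 7 = 47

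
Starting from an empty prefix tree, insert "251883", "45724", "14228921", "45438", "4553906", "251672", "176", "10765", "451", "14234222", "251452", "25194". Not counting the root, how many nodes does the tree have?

47

For each word, the new-node count is its length minus the longest prefix already in the trie:
  "251883" → 6 new (2, 5, 1, 8, 8, 3)
  "45724" → 5 new (4, 5, 7, 2, 4)
  "14228921" → 8 new (1, 4, 2, 2, 8, 9, 2, 1)
  "45438" → prefix "45" already present; 3 new (4, 3, 8)
  "4553906" → prefix "45" already present; 5 new (5, 3, 9, 0, 6)
  "251672" → prefix "251" already present; 3 new (6, 7, 2)
  "176" → prefix "1" already present; 2 new (7, 6)
  "10765" → prefix "1" already present; 4 new (0, 7, 6, 5)
  "451" → prefix "45" already present; 1 new (1)
  "14234222" → prefix "142" already present; 5 new (3, 4, 2, 2, 2)
  "251452" → prefix "251" already present; 3 new (4, 5, 2)
  "25194" → prefix "251" already present; 2 new (9, 4)
Total nodes = 6 + 5 + 8 + 3 + 5 + 3 + 2 + 4 + 1 + 5 + 3 + 2 = 47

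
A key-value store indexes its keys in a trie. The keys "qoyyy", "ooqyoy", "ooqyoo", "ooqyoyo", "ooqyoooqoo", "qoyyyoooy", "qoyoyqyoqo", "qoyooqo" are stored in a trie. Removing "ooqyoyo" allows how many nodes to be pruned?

1

After clearing the end-marker at "ooqyoyo", prune upward until reaching a node still needed by another word.
The suffix "o" (1 node) is used only by "ooqyoyo"; "ooqyoy" is itself a stored word, so pruning stops there.
Nodes removed: 1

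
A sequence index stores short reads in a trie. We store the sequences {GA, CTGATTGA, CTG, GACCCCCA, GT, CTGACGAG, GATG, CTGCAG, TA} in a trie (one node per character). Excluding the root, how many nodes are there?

28

Trie structure (* marks end of a word):
(root)
├─ C
│  └─ T
│     └─ G *
│        ├─ A
│        │  ├─ C
│        │  │  └─ G
│        │  │     └─ A
│        │  │        └─ G *
│        │  └─ T
│        │     └─ T
│        │        └─ G
│        │           └─ A *
│        └─ C
│           └─ A
│              └─ G *
├─ G
│  ├─ A *
│  │  ├─ C
│  │  │  └─ C
│  │  │     └─ C
│  │  │        └─ C
│  │  │           └─ C
│  │  │              └─ A *
│  │  └─ T
│  │     └─ G *
│  └─ T *
└─ T
   └─ A *
Counting every labelled node above: 28.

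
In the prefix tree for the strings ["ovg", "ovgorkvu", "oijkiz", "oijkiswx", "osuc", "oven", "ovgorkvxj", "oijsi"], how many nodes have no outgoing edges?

7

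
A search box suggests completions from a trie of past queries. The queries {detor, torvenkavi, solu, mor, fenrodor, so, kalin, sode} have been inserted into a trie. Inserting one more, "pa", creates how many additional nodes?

2

No existing word starts with "p", so every character of "pa" needs a new node.
2 − 0 = 2 new nodes.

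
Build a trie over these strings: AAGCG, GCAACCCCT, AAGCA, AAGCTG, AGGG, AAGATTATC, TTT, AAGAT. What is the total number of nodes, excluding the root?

Trace insertions, counting only characters that open a new branch:
  "AAGCG" → 5 new (A, A, G, C, G)
  "GCAACCCCT" → 9 new (G, C, A, A, C, C, C, C, T)
  "AAGCA" → prefix "AAGC" already present; 1 new (A)
  "AAGCTG" → prefix "AAGC" already present; 2 new (T, G)
  "AGGG" → prefix "A" already present; 3 new (G, G, G)
  "AAGATTATC" → prefix "AAG" already present; 6 new (A, T, T, A, T, C)
  "TTT" → 3 new (T, T, T)
  "AAGAT" → prefix "AAGAT" already present; 0 new (none)
Total nodes = 5 + 9 + 1 + 2 + 3 + 6 + 3 + 0 = 29

29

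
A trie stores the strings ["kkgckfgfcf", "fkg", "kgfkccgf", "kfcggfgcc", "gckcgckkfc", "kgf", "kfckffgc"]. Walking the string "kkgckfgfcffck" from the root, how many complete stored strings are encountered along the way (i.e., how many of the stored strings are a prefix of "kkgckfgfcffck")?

Check each prefix of "kkgckfgfcffck" against the stored set — each match is an end-marker on the path.
Prefixes of the query that are stored words: "kkgckfgfcf"
Count: 1

1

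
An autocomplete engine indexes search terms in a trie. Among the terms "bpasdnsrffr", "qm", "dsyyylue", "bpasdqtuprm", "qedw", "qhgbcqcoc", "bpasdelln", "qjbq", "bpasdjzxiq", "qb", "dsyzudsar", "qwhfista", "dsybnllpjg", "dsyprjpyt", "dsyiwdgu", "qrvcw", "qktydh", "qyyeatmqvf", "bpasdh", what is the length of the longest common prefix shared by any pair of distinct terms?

5

Equivalently: take the maximum, over all pairs, of their longest common prefix length.
"bpasdelln" and "bpasdh" agree on "bpasd" (5 characters) before diverging; nothing deeper is shared.
Longest shared-prefix length: 5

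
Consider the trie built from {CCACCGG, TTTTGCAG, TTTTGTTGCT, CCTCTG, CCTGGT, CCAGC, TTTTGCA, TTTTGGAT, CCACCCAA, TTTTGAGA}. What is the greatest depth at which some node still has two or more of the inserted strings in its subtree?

7

Equivalently: take the maximum, over all pairs, of their longest common prefix length.
"TTTTGCA" and "TTTTGCAG" agree on "TTTTGCA" (7 characters) before diverging; nothing deeper is shared.
Longest shared-prefix length: 7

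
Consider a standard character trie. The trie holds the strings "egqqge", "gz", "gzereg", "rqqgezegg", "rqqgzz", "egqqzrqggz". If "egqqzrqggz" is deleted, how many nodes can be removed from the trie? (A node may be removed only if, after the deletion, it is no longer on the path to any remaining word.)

After clearing the end-marker at "egqqzrqggz", prune upward until reaching a node still needed by another word.
The suffix "zrqggz" (6 nodes) is used only by "egqqzrqggz"; the node for "egqq" still has the child "g", so pruning stops there.
Nodes removed: 6

6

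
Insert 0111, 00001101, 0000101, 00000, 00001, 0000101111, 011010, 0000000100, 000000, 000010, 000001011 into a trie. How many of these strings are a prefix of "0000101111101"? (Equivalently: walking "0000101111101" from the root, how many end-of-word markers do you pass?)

4

Traverse "0000101111101" character by character; count nodes along the way that are marked as word ends.
Prefixes of the query that are stored words: "00001", "000010", "0000101", "0000101111"
Count: 4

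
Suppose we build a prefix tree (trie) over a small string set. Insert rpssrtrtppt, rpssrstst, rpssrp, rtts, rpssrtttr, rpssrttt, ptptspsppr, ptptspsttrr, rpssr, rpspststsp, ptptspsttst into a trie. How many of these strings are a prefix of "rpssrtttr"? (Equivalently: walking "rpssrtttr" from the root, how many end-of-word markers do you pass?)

3

Check each prefix of "rpssrtttr" against the stored set — each match is an end-marker on the path.
Prefixes of the query that are stored words: "rpssr", "rpssrttt", "rpssrtttr"
Count: 3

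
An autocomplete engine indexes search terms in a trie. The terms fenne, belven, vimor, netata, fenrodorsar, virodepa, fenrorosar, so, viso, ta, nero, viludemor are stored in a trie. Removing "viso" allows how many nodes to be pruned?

2

Walk "viso" from the leaf back toward the root, removing each node that no remaining word uses.
The suffix "so" (2 nodes) is used only by "viso"; the node for "vi" still has the child "m", so pruning stops there.
Nodes removed: 2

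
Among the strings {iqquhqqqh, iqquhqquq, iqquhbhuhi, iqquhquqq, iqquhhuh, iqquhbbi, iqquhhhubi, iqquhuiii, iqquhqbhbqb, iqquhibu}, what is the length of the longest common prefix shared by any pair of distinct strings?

7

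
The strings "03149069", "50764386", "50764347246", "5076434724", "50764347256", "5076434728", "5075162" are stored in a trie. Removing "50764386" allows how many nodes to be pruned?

After clearing the end-marker at "50764386", prune upward until reaching a node still needed by another word.
The suffix "86" (2 nodes) is used only by "50764386"; the node for "507643" still has the child "4", so pruning stops there.
Nodes removed: 2

2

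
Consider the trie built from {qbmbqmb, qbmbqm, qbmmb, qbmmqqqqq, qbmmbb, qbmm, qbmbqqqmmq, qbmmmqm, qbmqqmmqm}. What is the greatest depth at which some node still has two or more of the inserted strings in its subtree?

6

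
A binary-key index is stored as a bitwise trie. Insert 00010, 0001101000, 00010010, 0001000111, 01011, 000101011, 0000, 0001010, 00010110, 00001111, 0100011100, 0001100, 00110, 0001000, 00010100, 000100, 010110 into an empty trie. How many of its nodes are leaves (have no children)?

A leaf is a node with no children — equivalently, the end of a word that is not a proper prefix of any other stored word.
Those words: "00001111", "0001000111", "00010010", "00010100", "000101011", "00010110", "0001100", "0001101000", "00110", "0100011100", "010110"
Leaf count: 11

11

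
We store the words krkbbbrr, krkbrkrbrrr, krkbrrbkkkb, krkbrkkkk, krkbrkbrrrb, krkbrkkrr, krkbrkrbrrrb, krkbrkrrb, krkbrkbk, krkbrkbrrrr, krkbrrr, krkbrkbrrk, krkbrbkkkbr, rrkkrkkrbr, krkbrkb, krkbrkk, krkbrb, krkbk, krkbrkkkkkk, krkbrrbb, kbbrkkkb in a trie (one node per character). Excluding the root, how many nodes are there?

65

For each word, the new-node count is its length minus the longest prefix already in the trie:
  "krkbbbrr" → 8 new (k, r, k, b, b, b, r, r)
  "krkbrkrbrrr" → prefix "krkb" already present; 7 new (r, k, r, b, r, r, r)
  "krkbrrbkkkb" → prefix "krkbr" already present; 6 new (r, b, k, k, k, b)
  "krkbrkkkk" → prefix "krkbrk" already present; 3 new (k, k, k)
  "krkbrkbrrrb" → prefix "krkbrk" already present; 5 new (b, r, r, r, b)
  "krkbrkkrr" → prefix "krkbrkk" already present; 2 new (r, r)
  "krkbrkrbrrrb" → prefix "krkbrkrbrrr" already present; 1 new (b)
  "krkbrkrrb" → prefix "krkbrkr" already present; 2 new (r, b)
  "krkbrkbk" → prefix "krkbrkb" already present; 1 new (k)
  "krkbrkbrrrr" → prefix "krkbrkbrrr" already present; 1 new (r)
  "krkbrrr" → prefix "krkbrr" already present; 1 new (r)
  "krkbrkbrrk" → prefix "krkbrkbrr" already present; 1 new (k)
  "krkbrbkkkbr" → prefix "krkbr" already present; 6 new (b, k, k, k, b, r)
  "rrkkrkkrbr" → 10 new (r, r, k, k, r, k, k, r, b, r)
  "krkbrkb" → prefix "krkbrkb" already present; 0 new (none)
  "krkbrkk" → prefix "krkbrkk" already present; 0 new (none)
  "krkbrb" → prefix "krkbrb" already present; 0 new (none)
  "krkbk" → prefix "krkb" already present; 1 new (k)
  "krkbrkkkkkk" → prefix "krkbrkkkk" already present; 2 new (k, k)
  "krkbrrbb" → prefix "krkbrrb" already present; 1 new (b)
  "kbbrkkkb" → prefix "k" already present; 7 new (b, b, r, k, k, k, b)
Total nodes = 8 + 7 + 6 + 3 + 5 + 2 + 1 + 2 + 1 + 1 + 1 + 1 + 6 + 10 + 0 + 0 + 0 + 1 + 2 + 1 + 7 = 65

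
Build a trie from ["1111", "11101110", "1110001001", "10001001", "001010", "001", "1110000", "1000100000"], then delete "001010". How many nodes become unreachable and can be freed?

A node on "001010"'s path can go only if nothing else ends at it or branches off below it.
The suffix "010" (3 nodes) is used only by "001010"; "001" is itself a stored word, so pruning stops there.
Nodes removed: 3

3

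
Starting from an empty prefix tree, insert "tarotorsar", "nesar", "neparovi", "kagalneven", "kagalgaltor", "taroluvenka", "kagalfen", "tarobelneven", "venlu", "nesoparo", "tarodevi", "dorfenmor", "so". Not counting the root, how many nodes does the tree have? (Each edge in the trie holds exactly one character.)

Trace insertions, counting only characters that open a new branch:
  "tarotorsar" → 10 new (t, a, r, o, t, o, r, s, a, r)
  "nesar" → 5 new (n, e, s, a, r)
  "neparovi" → prefix "ne" already present; 6 new (p, a, r, o, v, i)
  "kagalneven" → 10 new (k, a, g, a, l, n, e, v, e, n)
  "kagalgaltor" → prefix "kagal" already present; 6 new (g, a, l, t, o, r)
  "taroluvenka" → prefix "taro" already present; 7 new (l, u, v, e, n, k, a)
  "kagalfen" → prefix "kagal" already present; 3 new (f, e, n)
  "tarobelneven" → prefix "taro" already present; 8 new (b, e, l, n, e, v, e, n)
  "venlu" → 5 new (v, e, n, l, u)
  "nesoparo" → prefix "nes" already present; 5 new (o, p, a, r, o)
  "tarodevi" → prefix "taro" already present; 4 new (d, e, v, i)
  "dorfenmor" → 9 new (d, o, r, f, e, n, m, o, r)
  "so" → 2 new (s, o)
Total nodes = 10 + 5 + 6 + 10 + 6 + 7 + 3 + 8 + 5 + 5 + 4 + 9 + 2 = 80

80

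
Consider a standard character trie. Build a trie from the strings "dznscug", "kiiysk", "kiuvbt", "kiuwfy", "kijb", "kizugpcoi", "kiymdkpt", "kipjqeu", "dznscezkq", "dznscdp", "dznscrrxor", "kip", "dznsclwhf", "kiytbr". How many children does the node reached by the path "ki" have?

6

Walk "ki" from the root, arriving at one node.
Characters that immediately follow "ki" among the stored strings: {i, j, p, u, y, z}.
That node has 6 child edges.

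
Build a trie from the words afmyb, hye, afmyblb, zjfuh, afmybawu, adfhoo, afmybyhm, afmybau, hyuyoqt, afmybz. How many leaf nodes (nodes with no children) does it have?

9

A leaf is a node with no children — equivalently, the end of a word that is not a proper prefix of any other stored word.
Those words: "adfhoo", "afmybau", "afmybawu", "afmyblb", "afmybyhm", "afmybz", "hye", "hyuyoqt", "zjfuh"
Leaf count: 9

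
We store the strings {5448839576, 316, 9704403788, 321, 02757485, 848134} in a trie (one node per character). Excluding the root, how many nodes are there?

Count nodes per top-level branch (shared prefixes stored once):
  '0'-branch (02757485): 8 nodes
  '3'-branch (316, 321): 5 nodes
  '5'-branch (5448839576): 10 nodes
  '8'-branch (848134): 6 nodes
  '9'-branch (9704403788): 10 nodes
Sum: 39

39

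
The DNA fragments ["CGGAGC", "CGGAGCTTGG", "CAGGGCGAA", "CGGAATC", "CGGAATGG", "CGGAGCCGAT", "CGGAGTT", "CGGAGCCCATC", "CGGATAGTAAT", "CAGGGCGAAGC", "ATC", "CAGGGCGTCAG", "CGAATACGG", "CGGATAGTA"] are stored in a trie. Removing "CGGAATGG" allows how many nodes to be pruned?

2

A node on "CGGAATGG"'s path can go only if nothing else ends at it or branches off below it.
The suffix "GG" (2 nodes) is used only by "CGGAATGG"; the node for "CGGAAT" still has the child "C", so pruning stops there.
Nodes removed: 2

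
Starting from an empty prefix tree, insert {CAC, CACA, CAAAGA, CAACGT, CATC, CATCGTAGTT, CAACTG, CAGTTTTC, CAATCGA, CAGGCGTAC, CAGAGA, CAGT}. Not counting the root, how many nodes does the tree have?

40

Trace insertions, counting only characters that open a new branch:
  "CAC" → 3 new (C, A, C)
  "CACA" → prefix "CAC" already present; 1 new (A)
  "CAAAGA" → prefix "CA" already present; 4 new (A, A, G, A)
  "CAACGT" → prefix "CAA" already present; 3 new (C, G, T)
  "CATC" → prefix "CA" already present; 2 new (T, C)
  "CATCGTAGTT" → prefix "CATC" already present; 6 new (G, T, A, G, T, T)
  "CAACTG" → prefix "CAAC" already present; 2 new (T, G)
  "CAGTTTTC" → prefix "CA" already present; 6 new (G, T, T, T, T, C)
  "CAATCGA" → prefix "CAA" already present; 4 new (T, C, G, A)
  "CAGGCGTAC" → prefix "CAG" already present; 6 new (G, C, G, T, A, C)
  "CAGAGA" → prefix "CAG" already present; 3 new (A, G, A)
  "CAGT" → prefix "CAGT" already present; 0 new (none)
Total nodes = 3 + 1 + 4 + 3 + 2 + 6 + 2 + 6 + 4 + 6 + 3 + 0 = 40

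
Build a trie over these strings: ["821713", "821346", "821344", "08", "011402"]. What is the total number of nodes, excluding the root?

17

Insert word by word; a character creates a node only if that edge doesn't already exist:
  "821713" → 6 new (8, 2, 1, 7, 1, 3)
  "821346" → prefix "821" already present; 3 new (3, 4, 6)
  "821344" → prefix "82134" already present; 1 new (4)
  "08" → 2 new (0, 8)
  "011402" → prefix "0" already present; 5 new (1, 1, 4, 0, 2)
Total nodes = 6 + 3 + 1 + 2 + 5 = 17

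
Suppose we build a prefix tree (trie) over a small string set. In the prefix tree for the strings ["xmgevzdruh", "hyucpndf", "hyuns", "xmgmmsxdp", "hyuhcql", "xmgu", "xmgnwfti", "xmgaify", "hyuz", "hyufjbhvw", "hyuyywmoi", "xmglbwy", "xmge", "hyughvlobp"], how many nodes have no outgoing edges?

13

A leaf is a node with no children — equivalently, the end of a word that is not a proper prefix of any other stored word.
Those words: "hyucpndf", "hyufjbhvw", "hyughvlobp", "hyuhcql", "hyuns", "hyuyywmoi", "hyuz", "xmgaify", "xmgevzdruh", "xmglbwy", "xmgmmsxdp", "xmgnwfti", "xmgu"
Leaf count: 13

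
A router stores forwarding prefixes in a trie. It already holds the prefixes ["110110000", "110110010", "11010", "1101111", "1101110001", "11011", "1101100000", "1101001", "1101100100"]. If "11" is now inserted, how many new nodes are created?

0

"11" is already a full path in the trie; only an end-marker is added.
No new nodes are needed: 0.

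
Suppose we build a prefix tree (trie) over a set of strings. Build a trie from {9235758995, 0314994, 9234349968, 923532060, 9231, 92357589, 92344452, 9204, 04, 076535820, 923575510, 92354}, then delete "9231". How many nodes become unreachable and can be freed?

After clearing the end-marker at "9231", prune upward until reaching a node still needed by another word.
The suffix "1" (1 node) is used only by "9231"; the node for "923" still has the child "5", so pruning stops there.
Nodes removed: 1

1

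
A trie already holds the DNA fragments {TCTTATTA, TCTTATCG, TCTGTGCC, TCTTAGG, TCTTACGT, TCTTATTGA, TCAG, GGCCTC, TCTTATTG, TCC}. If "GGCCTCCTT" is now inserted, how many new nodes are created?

"GGCCTC" is already a path in the trie; the remaining "CTT" must be added.
Each of the 3 remaining characters creates one node.

3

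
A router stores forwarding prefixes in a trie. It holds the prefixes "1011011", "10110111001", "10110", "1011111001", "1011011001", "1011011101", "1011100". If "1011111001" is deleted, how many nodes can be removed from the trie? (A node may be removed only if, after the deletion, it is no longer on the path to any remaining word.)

Walk "1011111001" from the leaf back toward the root, removing each node that no remaining word uses.
The suffix "11001" (5 nodes) is used only by "1011111001"; the node for "10111" still has the child "0", so pruning stops there.
Nodes removed: 5

5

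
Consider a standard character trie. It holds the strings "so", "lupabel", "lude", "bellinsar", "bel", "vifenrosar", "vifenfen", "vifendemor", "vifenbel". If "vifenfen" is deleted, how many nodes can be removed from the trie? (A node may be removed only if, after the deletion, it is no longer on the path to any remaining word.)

3

Walk "vifenfen" from the leaf back toward the root, removing each node that no remaining word uses.
The suffix "fen" (3 nodes) is used only by "vifenfen"; the node for "vifen" still has the child "r", so pruning stops there.
Nodes removed: 3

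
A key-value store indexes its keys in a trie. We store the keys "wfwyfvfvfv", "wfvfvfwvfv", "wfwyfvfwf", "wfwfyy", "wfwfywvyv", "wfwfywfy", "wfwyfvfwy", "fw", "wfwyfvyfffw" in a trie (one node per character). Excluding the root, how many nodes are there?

37

Count nodes per top-level branch (shared prefixes stored once):
  'f'-branch (fw): 2 nodes
  'w'-branch (wfvfvfwvfv, wfwfywfy, wfwfywvyv, wfwfyy, wfwyfvfvfv, wfwyfvfwf, wfwyfvfwy, wfwyfvyfffw): 35 nodes
Sum: 37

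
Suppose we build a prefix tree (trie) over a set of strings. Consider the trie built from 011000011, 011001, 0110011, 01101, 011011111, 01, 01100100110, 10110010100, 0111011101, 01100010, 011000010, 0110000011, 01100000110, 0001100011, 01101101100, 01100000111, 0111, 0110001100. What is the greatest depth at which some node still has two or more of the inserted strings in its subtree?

Look for the deepest trie node that still has at least two words in its subtree.
e.g. "0110000011" and "01100000110" share the prefix "0110000011" of length 10; no pair shares a longer one.
Longest shared-prefix length: 10

10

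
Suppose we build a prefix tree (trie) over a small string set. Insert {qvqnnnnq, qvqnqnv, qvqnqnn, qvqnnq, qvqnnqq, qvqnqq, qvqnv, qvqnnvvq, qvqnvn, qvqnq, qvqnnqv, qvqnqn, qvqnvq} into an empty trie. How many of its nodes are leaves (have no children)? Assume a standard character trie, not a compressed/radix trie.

Leaves are exactly the stored words that no other stored word extends.
Those words: "qvqnnnnq", "qvqnnqq", "qvqnnqv", "qvqnnvvq", "qvqnqnn", "qvqnqnv", "qvqnqq", "qvqnvn", "qvqnvq"
Leaf count: 9

9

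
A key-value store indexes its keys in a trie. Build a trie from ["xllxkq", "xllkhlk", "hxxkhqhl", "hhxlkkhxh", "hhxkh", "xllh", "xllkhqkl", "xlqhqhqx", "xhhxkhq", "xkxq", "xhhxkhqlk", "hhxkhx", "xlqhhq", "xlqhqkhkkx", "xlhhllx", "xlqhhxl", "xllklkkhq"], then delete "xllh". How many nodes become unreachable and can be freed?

1

Walk "xllh" from the leaf back toward the root, removing each node that no remaining word uses.
The suffix "h" (1 node) is used only by "xllh"; the node for "xll" still has the child "x", so pruning stops there.
Nodes removed: 1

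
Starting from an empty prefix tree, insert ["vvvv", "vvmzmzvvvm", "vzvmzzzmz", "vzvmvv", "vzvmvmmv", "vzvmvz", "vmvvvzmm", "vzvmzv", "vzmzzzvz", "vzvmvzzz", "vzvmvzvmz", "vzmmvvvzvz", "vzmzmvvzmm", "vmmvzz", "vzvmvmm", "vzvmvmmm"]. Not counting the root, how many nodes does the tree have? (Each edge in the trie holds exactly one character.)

63

For each word, the new-node count is its length minus the longest prefix already in the trie:
  "vvvv" → 4 new (v, v, v, v)
  "vvmzmzvvvm" → prefix "vv" already present; 8 new (m, z, m, z, v, v, v, m)
  "vzvmzzzmz" → prefix "v" already present; 8 new (z, v, m, z, z, z, m, z)
  "vzvmvv" → prefix "vzvm" already present; 2 new (v, v)
  "vzvmvmmv" → prefix "vzvmv" already present; 3 new (m, m, v)
  "vzvmvz" → prefix "vzvmv" already present; 1 new (z)
  "vmvvvzmm" → prefix "v" already present; 7 new (m, v, v, v, z, m, m)
  "vzvmzv" → prefix "vzvmz" already present; 1 new (v)
  "vzmzzzvz" → prefix "vz" already present; 6 new (m, z, z, z, v, z)
  "vzvmvzzz" → prefix "vzvmvz" already present; 2 new (z, z)
  "vzvmvzvmz" → prefix "vzvmvz" already present; 3 new (v, m, z)
  "vzmmvvvzvz" → prefix "vzm" already present; 7 new (m, v, v, v, z, v, z)
  "vzmzmvvzmm" → prefix "vzmz" already present; 6 new (m, v, v, z, m, m)
  "vmmvzz" → prefix "vm" already present; 4 new (m, v, z, z)
  "vzvmvmm" → prefix "vzvmvmm" already present; 0 new (none)
  "vzvmvmmm" → prefix "vzvmvmm" already present; 1 new (m)
Total nodes = 4 + 8 + 8 + 2 + 3 + 1 + 7 + 1 + 6 + 2 + 3 + 7 + 6 + 4 + 0 + 1 = 63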